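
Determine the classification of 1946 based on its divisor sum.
deficient

Proper divisors of 1946: sum = 1 + 2 + 7 + 14 + 139 + 278 + 973 = 1414
Since 1414 < 1946, 1946 is deficient.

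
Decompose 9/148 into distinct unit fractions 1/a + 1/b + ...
1/17 + 1/504 + 1/317016

Greedy algorithm:
9/148: ceiling(148/9) = 17, use 1/17
5/2516: ceiling(2516/5) = 504, use 1/504
1/317016: ceiling(317016/1) = 317016, use 1/317016
Result: 9/148 = 1/17 + 1/504 + 1/317016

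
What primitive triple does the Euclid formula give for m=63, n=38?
(2525, 4788, 5413)

Euclid's formula: a = m² - n², b = 2mn, c = m² + n²
m = 63, n = 38
a = 63² - 38² = 3969 - 1444 = 2525
b = 2 × 63 × 38 = 4788
c = 63² + 38² = 3969 + 1444 = 5413
Verification: 2525² + 4788² = 6375625 + 22924944 = 29300569 = 5413² ✓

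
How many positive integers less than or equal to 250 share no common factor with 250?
100

250 = 2 × 5^3
φ(n) = n × ∏(1 - 1/p) for each prime p dividing n
φ(250) = 250 × (1 - 1/2) × (1 - 1/5) = 100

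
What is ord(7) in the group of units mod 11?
10

11 is prime, so ord(7) divides φ(11) = 10.
Divisors of 10: 1, 2, 5, 10.
Repeated squaring: 7^1 ≡ 7, 7^2 ≡ 5, 7^4 ≡ 3, 7^8 ≡ 9 (mod 11).
Test 7^d mod 11 for each divisor d in increasing order:
7^1 ≡ 7
7^2 ≡ 5
7^5 = 7^4·7^1 ≡ 10
7^10 = 7^8·7^2 ≡ 1  ← first divisor giving 1
The order is 10.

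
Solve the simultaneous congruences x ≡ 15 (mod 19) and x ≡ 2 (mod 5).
72

Using Chinese Remainder Theorem:
M = 19 × 5 = 95
M1 = 5, M2 = 19
y1 = 5^(-1) mod 19 = 4
y2 = 19^(-1) mod 5 = 4
x = (15×5×4 + 2×19×4) mod 95 = 72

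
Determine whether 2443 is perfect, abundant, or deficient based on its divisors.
deficient

Proper divisors of 2443: sum = 1 + 7 + 349 = 357
Since 357 < 2443, 2443 is deficient.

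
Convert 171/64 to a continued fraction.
[2; 1, 2, 21]

Euclidean algorithm steps:
171 = 2 × 64 + 43
64 = 1 × 43 + 21
43 = 2 × 21 + 1
21 = 21 × 1 + 0
Continued fraction: [2; 1, 2, 21]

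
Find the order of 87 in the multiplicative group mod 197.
28

197 is prime, so ord(87) divides φ(197) = 196.
Divisors of 196: 1, 2, 4, 7, 14, 28, 49, 98, 196.
Repeated squaring: 87^1 ≡ 87, 87^2 ≡ 83, 87^4 ≡ 191, 87^8 ≡ 36, 87^16 ≡ 114, 87^32 ≡ 191, 87^64 ≡ 36, 87^128 ≡ 114 (mod 197).
Test 87^d mod 197 for each divisor d in increasing order:
87^1 ≡ 87
87^2 ≡ 83
87^4 ≡ 191
87^7 = 87^4·87^2·87^1 ≡ 14
87^14 = 87^8·87^4·87^2 ≡ 196
87^28 = 87^16·87^8·87^4 ≡ 1  ← first divisor giving 1
The order is 28.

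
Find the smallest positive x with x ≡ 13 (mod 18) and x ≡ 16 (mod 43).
661

Using Chinese Remainder Theorem:
M = 18 × 43 = 774
M1 = 43, M2 = 18
y1 = 43^(-1) mod 18 = 13
y2 = 18^(-1) mod 43 = 12
x = (13×43×13 + 16×18×12) mod 774 = 661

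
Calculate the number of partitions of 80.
15796476

p(n) counts ways to write n as a sum of positive integers (order ignored).
Euler's pentagonal recurrence: p(k) = p(k-1) + p(k-2) - p(k-5) - p(k-7) + p(k-12) + p(k-15) - ... (offsets j(3j∓1)/2, signs ++--, p(0)=1, p(<0)=0).
DP table for k = 0..79: p(0)=1, p(1)=1, p(2)=2, p(3)=3, p(4)=5, p(5)=7, p(6)=11, p(7)=15, p(8)=22, p(9)=30, p(10)=42, p(11)=56, p(12)=77, p(13)=101, p(14)=135, p(15)=176, p(16)=231, p(17)=297, p(18)=385, p(19)=490, p(20)=627, p(21)=792, p(22)=1002, p(23)=1255, p(24)=1575, p(25)=1958, p(26)=2436, p(27)=3010, p(28)=3718, p(29)=4565, p(30)=5604, p(31)=6842, p(32)=8349, p(33)=10143, p(34)=12310, p(35)=14883, p(36)=17977, p(37)=21637, p(38)=26015, p(39)=31185, p(40)=37338, p(41)=44583, p(42)=53174, p(43)=63261, p(44)=75175, p(45)=89134, p(46)=105558, p(47)=124754, p(48)=147273, p(49)=173525, p(50)=204226, p(51)=239943, p(52)=281589, p(53)=329931, p(54)=386155, p(55)=451276, p(56)=526823, p(57)=614154, p(58)=715220, p(59)=831820, p(60)=966467, p(61)=1121505, p(62)=1300156, p(63)=1505499, p(64)=1741630, p(65)=2012558, p(66)=2323520, p(67)=2679689, p(68)=3087735, p(69)=3554345, p(70)=4087968, p(71)=4697205, p(72)=5392783, p(73)=6185689, p(74)=7089500, p(75)=8118264, p(76)=9289091, p(77)=10619863, p(78)=12132164, p(79)=13848650.
Final step: p(80) = p(79) + p(78) - p(75) - p(73) + p(68) + p(65) - p(58) - p(54) + p(45) + p(40) - p(29) - p(23) + p(10) + p(3)
= 13848650 + 12132164 - 8118264 - 6185689 + 3087735 + 2012558 - 715220 - 386155 + 89134 + 37338 - 4565 - 1255 + 42 + 3
= 15796476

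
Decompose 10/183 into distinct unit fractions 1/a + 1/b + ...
1/19 + 1/497 + 1/864035 + 1/1493112098415

Greedy algorithm:
10/183: ceiling(183/10) = 19, use 1/19
7/3477: ceiling(3477/7) = 497, use 1/497
2/1728069: ceiling(1728069/2) = 864035, use 1/864035
1/1493112098415: ceiling(1493112098415/1) = 1493112098415, use 1/1493112098415
Result: 10/183 = 1/19 + 1/497 + 1/864035 + 1/1493112098415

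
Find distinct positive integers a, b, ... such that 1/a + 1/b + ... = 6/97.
1/17 + 1/330 + 1/544170

Greedy algorithm:
6/97: ceiling(97/6) = 17, use 1/17
5/1649: ceiling(1649/5) = 330, use 1/330
1/544170: ceiling(544170/1) = 544170, use 1/544170
Result: 6/97 = 1/17 + 1/330 + 1/544170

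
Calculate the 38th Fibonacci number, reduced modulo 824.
81

Matrix identity: Q^n = [[F_(n+1), F_n], [F_n, F_(n-1)]] with Q = [[1,1],[1,0]].
n = 38 = 100110₂. Square-and-multiply, entries mod 824:
Q^1 = [[1,1],[1,0]]
Q^2 = (Q^1)² = [[2,1],[1,1]]
Q^4 = (Q^2)² = [[5,3],[3,2]]
Q^9 = (Q^4)²·Q = [[55,34],[34,21]]
Q^19 = (Q^9)²·Q = [[173,61],[61,112]]
Q^38 = (Q^19)² = [[690,81],[81,609]]
F_38 mod 824 = Q^38[0][1] = 81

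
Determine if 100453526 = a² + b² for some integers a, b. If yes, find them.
Not possible

Factorization: 100453526 = 2 × 41 × 107^3
By Fermat: n is sum of two squares iff every prime p ≡ 3 (mod 4) appears to even power.
Prime(s) ≡ 3 (mod 4) with odd exponent: [(107, 3)]
Therefore 100453526 cannot be expressed as a² + b².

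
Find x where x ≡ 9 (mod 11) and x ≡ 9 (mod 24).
9

Using Chinese Remainder Theorem:
M = 11 × 24 = 264
M1 = 24, M2 = 11
y1 = 24^(-1) mod 11 = 6
y2 = 11^(-1) mod 24 = 11
x = (9×24×6 + 9×11×11) mod 264 = 9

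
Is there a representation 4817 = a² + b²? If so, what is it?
41² + 56² (a=41, b=56)

Factorization: 4817 = 4817
By Fermat: n is sum of two squares iff every prime p ≡ 3 (mod 4) appears to even power.
All primes ≡ 3 (mod 4) appear to even power.
Search a = 0, 1, 2, … for 4817 - a² a perfect square: first hit at a = 41: 4817 - 1681 = 3136 = 56².
4817 = 41² + 56² = 1681 + 3136 ✓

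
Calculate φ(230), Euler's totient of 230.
88

230 = 2 × 5 × 23
φ(n) = n × ∏(1 - 1/p) for each prime p dividing n
φ(230) = 230 × (1 - 1/2) × (1 - 1/5) × (1 - 1/23) = 88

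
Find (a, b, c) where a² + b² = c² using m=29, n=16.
(585, 928, 1097)

Euclid's formula: a = m² - n², b = 2mn, c = m² + n²
m = 29, n = 16
a = 29² - 16² = 841 - 256 = 585
b = 2 × 29 × 16 = 928
c = 29² + 16² = 841 + 256 = 1097
Verification: 585² + 928² = 342225 + 861184 = 1203409 = 1097² ✓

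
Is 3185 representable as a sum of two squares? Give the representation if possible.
7² + 56² (a=7, b=56)

Factorization: 3185 = 5 × 7^2 × 13
By Fermat: n is sum of two squares iff every prime p ≡ 3 (mod 4) appears to even power.
All primes ≡ 3 (mod 4) appear to even power.
Search a = 0, 1, 2, … for 3185 - a² a perfect square: first hit at a = 7: 3185 - 49 = 3136 = 56².
3185 = 7² + 56² = 49 + 3136 ✓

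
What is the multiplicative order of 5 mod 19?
9

19 is prime, so ord(5) divides φ(19) = 18.
Divisors of 18: 1, 2, 3, 6, 9, 18.
Repeated squaring: 5^1 ≡ 5, 5^2 ≡ 6, 5^4 ≡ 17, 5^8 ≡ 4, 5^16 ≡ 16 (mod 19).
Test 5^d mod 19 for each divisor d in increasing order:
5^1 ≡ 5
5^2 ≡ 6
5^3 = 5^2·5^1 ≡ 11
5^6 = 5^4·5^2 ≡ 7
5^9 = 5^8·5^1 ≡ 1  ← first divisor giving 1
The order is 9.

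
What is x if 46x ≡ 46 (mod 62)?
x ≡ 1 (mod 31)

gcd(46, 62) = 2, which divides 46, so solutions exist.
Divide through by 2: 23x ≡ 23 (mod 31).
Find 23^(-1) mod 31 by the extended Euclidean algorithm:
31 = 1 × 23 + 8  ⟹  8 = (1)·31 + (-1)·23
23 = 2 × 8 + 7  ⟹  7 = (-2)·31 + (3)·23
8 = 1 × 7 + 1  ⟹  1 = (3)·31 + (-4)·23
So (-4)·23 ≡ 1 (mod 31), i.e. 23^(-1) ≡ -4 ≡ 27 (mod 31).
x ≡ 27 × 23 = 621 ≡ 1 (mod 31).
Check: 46 × 1 = 46 ≡ 46 (mod 62).
x ≡ 1 (mod 31), giving 2 solutions mod 62.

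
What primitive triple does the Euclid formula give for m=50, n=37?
(1131, 3700, 3869)

Euclid's formula: a = m² - n², b = 2mn, c = m² + n²
m = 50, n = 37
a = 50² - 37² = 2500 - 1369 = 1131
b = 2 × 50 × 37 = 3700
c = 50² + 37² = 2500 + 1369 = 3869
Verification: 1131² + 3700² = 1279161 + 13690000 = 14969161 = 3869² ✓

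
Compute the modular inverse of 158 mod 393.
296

gcd(158, 393) = 1, so the inverse exists.
Extended Euclidean algorithm on (393, 158):
393 = 2 × 158 + 77  ⟹  77 = (1)·393 + (-2)·158
158 = 2 × 77 + 4  ⟹  4 = (-2)·393 + (5)·158
77 = 19 × 4 + 1  ⟹  1 = (39)·393 + (-97)·158
So (-97)·158 ≡ 1 (mod 393), i.e. 158^(-1) ≡ -97 ≡ 296 (mod 393).
Check: 158 × 296 = 46768 ≡ 1 (mod 393)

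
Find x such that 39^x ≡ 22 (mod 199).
107

Baby-step giant-step with step n = ⌈√199⌉ = 15.
Baby steps 39^j mod 199 (j:value) for j=0..14: 0:1, 1:39, 2:128, 3:17, 4:66, 5:186, 6:90, 7:127, 8:177, 9:137, 10:169, 11:24, 12:140, 13:87, 14:10.
Giant-step multiplier: 39^(-15) ≡ 39^(198-15) = 39^183 ≡ 174 (mod 199).
Giant steps γ_i = 22·174^i mod 199: γ_0=22, γ_1=47, γ_2=19, γ_3=122, γ_4=134, γ_5=33, γ_6=170, γ_7=128 (in table at j=2).
x = i·n + j = 7·15 + 2 = 107.
Check: 39^107 ≡ 22 (mod 199).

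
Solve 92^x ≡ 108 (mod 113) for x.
59

Baby-step giant-step with step n = ⌈√113⌉ = 11.
Baby steps 92^j mod 113 (j:value) for j=0..10: 0:1, 1:92, 2:102, 3:5, 4:8, 5:58, 6:25, 7:40, 8:64, 9:12, 10:87.
Giant-step multiplier: 92^(-11) ≡ 92^(112-11) = 92^101 ≡ 107 (mod 113).
Giant steps γ_i = 108·107^i mod 113: γ_0=108, γ_1=30, γ_2=46, γ_3=63, γ_4=74, γ_5=8 (in table at j=4).
x = i·n + j = 5·11 + 4 = 59.
Check: 92^59 ≡ 108 (mod 113).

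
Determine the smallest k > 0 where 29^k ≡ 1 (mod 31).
10

31 is prime, so ord(29) divides φ(31) = 30.
Divisors of 30: 1, 2, 3, 5, 6, 10, 15, 30.
Repeated squaring: 29^1 ≡ 29, 29^2 ≡ 4, 29^4 ≡ 16, 29^8 ≡ 8, 29^16 ≡ 2 (mod 31).
Test 29^d mod 31 for each divisor d in increasing order:
29^1 ≡ 29
29^2 ≡ 4
29^3 = 29^2·29^1 ≡ 23
29^5 = 29^4·29^1 ≡ 30
29^6 = 29^4·29^2 ≡ 2
29^10 = 29^8·29^2 ≡ 1  ← first divisor giving 1
The order is 10.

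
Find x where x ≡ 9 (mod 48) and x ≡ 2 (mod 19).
249

Using Chinese Remainder Theorem:
M = 48 × 19 = 912
M1 = 19, M2 = 48
y1 = 19^(-1) mod 48 = 43
y2 = 48^(-1) mod 19 = 2
x = (9×19×43 + 2×48×2) mod 912 = 249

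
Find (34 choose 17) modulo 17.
2

Using Lucas' theorem:
Write n=34 and k=17 in base 17:
n in base 17: [2, 0]
k in base 17: [1, 0]
C(34,17) mod 17 = ∏ C(n_i, k_i) mod 17
Digit binomials (mod 17): C(2,1) = 2; C(0,0) = 1
Product: 2 × 1 = 2 ≡ 2 (mod 17)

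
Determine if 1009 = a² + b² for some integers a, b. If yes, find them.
15² + 28² (a=15, b=28)

Factorization: 1009 = 1009
By Fermat: n is sum of two squares iff every prime p ≡ 3 (mod 4) appears to even power.
All primes ≡ 3 (mod 4) appear to even power.
Search a = 0, 1, 2, … for 1009 - a² a perfect square: first hit at a = 15: 1009 - 225 = 784 = 28².
1009 = 15² + 28² = 225 + 784 ✓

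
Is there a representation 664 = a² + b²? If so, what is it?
Not possible

Factorization: 664 = 2^3 × 83
By Fermat: n is sum of two squares iff every prime p ≡ 3 (mod 4) appears to even power.
Prime(s) ≡ 3 (mod 4) with odd exponent: [(83, 1)]
Therefore 664 cannot be expressed as a² + b².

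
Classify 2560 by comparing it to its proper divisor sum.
abundant

Proper divisors of 2560: sum = 1 + 2 + 4 + 5 + 8 + 10 + 16 + 20 + ... + 320 + 512 + 640 + 1280 (19 divisors) = 3578
Since 3578 > 2560, 2560 is abundant.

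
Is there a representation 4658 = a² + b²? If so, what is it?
13² + 67² (a=13, b=67)

Factorization: 4658 = 2 × 17 × 137
By Fermat: n is sum of two squares iff every prime p ≡ 3 (mod 4) appears to even power.
All primes ≡ 3 (mod 4) appear to even power.
Search a = 0, 1, 2, … for 4658 - a² a perfect square: first hit at a = 13: 4658 - 169 = 4489 = 67².
4658 = 13² + 67² = 169 + 4489 ✓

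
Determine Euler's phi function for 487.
486

487 = 487
φ(n) = n × ∏(1 - 1/p) for each prime p dividing n
φ(487) = 487 × (1 - 1/487) = 486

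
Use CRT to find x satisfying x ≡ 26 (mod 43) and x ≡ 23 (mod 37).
800

Using Chinese Remainder Theorem:
M = 43 × 37 = 1591
M1 = 37, M2 = 43
y1 = 37^(-1) mod 43 = 7
y2 = 43^(-1) mod 37 = 31
x = (26×37×7 + 23×43×31) mod 1591 = 800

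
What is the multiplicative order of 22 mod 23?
2

23 is prime, so ord(22) divides φ(23) = 22.
Divisors of 22: 1, 2, 11, 22.
Repeated squaring: 22^1 ≡ 22, 22^2 ≡ 1, 22^4 ≡ 1, 22^8 ≡ 1, 22^16 ≡ 1 (mod 23).
Test 22^d mod 23 for each divisor d in increasing order:
22^1 ≡ 22
22^2 ≡ 1  ← first divisor giving 1
The order is 2.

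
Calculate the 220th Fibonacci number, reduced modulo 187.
88

Matrix identity: Q^n = [[F_(n+1), F_n], [F_n, F_(n-1)]] with Q = [[1,1],[1,0]].
n = 220 = 11011100₂. Square-and-multiply, entries mod 187:
Q^1 = [[1,1],[1,0]]
Q^3 = (Q^1)²·Q = [[3,2],[2,1]]
Q^6 = (Q^3)² = [[13,8],[8,5]]
Q^13 = (Q^6)²·Q = [[3,46],[46,144]]
Q^27 = (Q^13)²·Q = [[98,68],[68,30]]
Q^55 = (Q^27)²·Q = [[118,16],[16,102]]
Q^110 = (Q^55)² = [[155,154],[154,1]]
Q^220 = (Q^110)² = [[56,88],[88,155]]
F_220 mod 187 = Q^220[0][1] = 88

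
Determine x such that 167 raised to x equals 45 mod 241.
74

Baby-step giant-step with step n = ⌈√241⌉ = 16.
Baby steps 167^j mod 241 (j:value) for j=0..15: 0:1, 1:167, 2:174, 3:138, 4:151, 5:153, 6:5, 7:112, 8:147, 9:208, 10:32, 11:42, 12:25, 13:78, 14:12, 15:76.
Giant-step multiplier: 167^(-16) ≡ 167^(240-16) = 167^224 ≡ 119 (mod 241).
Giant steps γ_i = 45·119^i mod 241: γ_0=45, γ_1=53, γ_2=41, γ_3=59, γ_4=32 (in table at j=10).
x = i·n + j = 4·16 + 10 = 74.
Check: 167^74 ≡ 45 (mod 241).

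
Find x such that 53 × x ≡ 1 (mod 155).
117

gcd(53, 155) = 1, so the inverse exists.
Extended Euclidean algorithm on (155, 53):
155 = 2 × 53 + 49  ⟹  49 = (1)·155 + (-2)·53
53 = 1 × 49 + 4  ⟹  4 = (-1)·155 + (3)·53
49 = 12 × 4 + 1  ⟹  1 = (13)·155 + (-38)·53
So (-38)·53 ≡ 1 (mod 155), i.e. 53^(-1) ≡ -38 ≡ 117 (mod 155).
Check: 53 × 117 = 6201 ≡ 1 (mod 155)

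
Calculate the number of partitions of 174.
397125074750

p(n) counts ways to write n as a sum of positive integers (order ignored).
Euler's pentagonal recurrence: p(k) = p(k-1) + p(k-2) - p(k-5) - p(k-7) + p(k-12) + p(k-15) - ... (offsets j(3j∓1)/2, signs ++--, p(0)=1, p(<0)=0).
DP table for k = 0..173: p(0)=1, p(1)=1, p(2)=2, p(3)=3, p(4)=5, p(5)=7, p(6)=11, p(7)=15, p(8)=22, p(9)=30, p(10)=42, p(11)=56, p(12)=77, p(13)=101, p(14)=135, p(15)=176, p(16)=231, p(17)=297, p(18)=385, p(19)=490, p(20)=627, p(21)=792, p(22)=1002, p(23)=1255, p(24)=1575, p(25)=1958, p(26)=2436, p(27)=3010, p(28)=3718, p(29)=4565, p(30)=5604, p(31)=6842, p(32)=8349, p(33)=10143, p(34)=12310, p(35)=14883, p(36)=17977, p(37)=21637, p(38)=26015, p(39)=31185, p(40)=37338, p(41)=44583, p(42)=53174, p(43)=63261, p(44)=75175, p(45)=89134, p(46)=105558, p(47)=124754, p(48)=147273, p(49)=173525, p(50)=204226, p(51)=239943, p(52)=281589, p(53)=329931, p(54)=386155, p(55)=451276, p(56)=526823, p(57)=614154, p(58)=715220, p(59)=831820, p(60)=966467, p(61)=1121505, p(62)=1300156, p(63)=1505499, p(64)=1741630, p(65)=2012558, p(66)=2323520, p(67)=2679689, p(68)=3087735, p(69)=3554345, p(70)=4087968, p(71)=4697205, p(72)=5392783, p(73)=6185689, p(74)=7089500, p(75)=8118264, p(76)=9289091, p(77)=10619863, p(78)=12132164, p(79)=13848650, p(80)=15796476, p(81)=18004327, p(82)=20506255, p(83)=23338469, p(84)=26543660, p(85)=30167357, p(86)=34262962, p(87)=38887673, p(88)=44108109, p(89)=49995925, p(90)=56634173, p(91)=64112359, p(92)=72533807, p(93)=82010177, p(94)=92669720, p(95)=104651419, p(96)=118114304, p(97)=133230930, p(98)=150198136, p(99)=169229875, p(100)=190569292, p(101)=214481126, p(102)=241265379, p(103)=271248950, p(104)=304801365, p(105)=342325709, p(106)=384276336, p(107)=431149389, p(108)=483502844, p(109)=541946240, p(110)=607163746, p(111)=679903203, p(112)=761002156, p(113)=851376628, p(114)=952050665, p(115)=1064144451, p(116)=1188908248, p(117)=1327710076, p(118)=1482074143, p(119)=1653668665, p(120)=1844349560, p(121)=2056148051, p(122)=2291320912, p(123)=2552338241, p(124)=2841940500, p(125)=3163127352, p(126)=3519222692, p(127)=3913864295, p(128)=4351078600, p(129)=4835271870, p(130)=5371315400, p(131)=5964539504, p(132)=6620830889, p(133)=7346629512, p(134)=8149040695, p(135)=9035836076, p(136)=10015581680, p(137)=11097645016, p(138)=12292341831, p(139)=13610949895, p(140)=15065878135, p(141)=16670689208, p(142)=18440293320, p(143)=20390982757, p(144)=22540654445, p(145)=24908858009, p(146)=27517052599, p(147)=30388671978, p(148)=33549419497, p(149)=37027355200, p(150)=40853235313, p(151)=45060624582, p(152)=49686288421, p(153)=54770336324, p(154)=60356673280, p(155)=66493182097, p(156)=73232243759, p(157)=80630964769, p(158)=88751778802, p(159)=97662728555, p(160)=107438159466, p(161)=118159068427, p(162)=129913904637, p(163)=142798995930, p(164)=156919475295, p(165)=172389800255, p(166)=189334822579, p(167)=207890420102, p(168)=228204732751, p(169)=250438925115, p(170)=274768617130, p(171)=301384802048, p(172)=330495499613, p(173)=362326859895.
Final step: p(174) = p(173) + p(172) - p(169) - p(167) + p(162) + p(159) - p(152) - p(148) + p(139) + p(134) - p(123) - p(117) + p(104) + p(97) - p(82) - p(74) + p(57) + p(48) - p(29) - p(19)
= 362326859895 + 330495499613 - 250438925115 - 207890420102 + 129913904637 + 97662728555 - 49686288421 - 33549419497 + 13610949895 + 8149040695 - 2552338241 - 1327710076 + 304801365 + 133230930 - 20506255 - 7089500 + 614154 + 147273 - 4565 - 490
= 397125074750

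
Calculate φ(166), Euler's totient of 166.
82

166 = 2 × 83
φ(n) = n × ∏(1 - 1/p) for each prime p dividing n
φ(166) = 166 × (1 - 1/2) × (1 - 1/83) = 82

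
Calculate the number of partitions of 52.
281589

p(n) counts ways to write n as a sum of positive integers (order ignored).
Euler's pentagonal recurrence: p(k) = p(k-1) + p(k-2) - p(k-5) - p(k-7) + p(k-12) + p(k-15) - ... (offsets j(3j∓1)/2, signs ++--, p(0)=1, p(<0)=0).
DP table for k = 0..51: p(0)=1, p(1)=1, p(2)=2, p(3)=3, p(4)=5, p(5)=7, p(6)=11, p(7)=15, p(8)=22, p(9)=30, p(10)=42, p(11)=56, p(12)=77, p(13)=101, p(14)=135, p(15)=176, p(16)=231, p(17)=297, p(18)=385, p(19)=490, p(20)=627, p(21)=792, p(22)=1002, p(23)=1255, p(24)=1575, p(25)=1958, p(26)=2436, p(27)=3010, p(28)=3718, p(29)=4565, p(30)=5604, p(31)=6842, p(32)=8349, p(33)=10143, p(34)=12310, p(35)=14883, p(36)=17977, p(37)=21637, p(38)=26015, p(39)=31185, p(40)=37338, p(41)=44583, p(42)=53174, p(43)=63261, p(44)=75175, p(45)=89134, p(46)=105558, p(47)=124754, p(48)=147273, p(49)=173525, p(50)=204226, p(51)=239943.
Final step: p(52) = p(51) + p(50) - p(47) - p(45) + p(40) + p(37) - p(30) - p(26) + p(17) + p(12) - p(1)
= 239943 + 204226 - 124754 - 89134 + 37338 + 21637 - 5604 - 2436 + 297 + 77 - 1
= 281589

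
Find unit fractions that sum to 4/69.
1/18 + 1/414

Greedy algorithm:
4/69: ceiling(69/4) = 18, use 1/18
1/414: ceiling(414/1) = 414, use 1/414
Result: 4/69 = 1/18 + 1/414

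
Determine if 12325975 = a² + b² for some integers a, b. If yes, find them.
Not possible

Factorization: 12325975 = 5^2 × 79^3
By Fermat: n is sum of two squares iff every prime p ≡ 3 (mod 4) appears to even power.
Prime(s) ≡ 3 (mod 4) with odd exponent: [(79, 3)]
Therefore 12325975 cannot be expressed as a² + b².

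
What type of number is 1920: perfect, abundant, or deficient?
abundant

Proper divisors of 1920: sum = 1 + 2 + 3 + 4 + 5 + 6 + 8 + 10 + ... + 384 + 480 + 640 + 960 (31 divisors) = 4200
Since 4200 > 1920, 1920 is abundant.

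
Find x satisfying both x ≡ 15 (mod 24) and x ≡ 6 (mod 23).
351

Using Chinese Remainder Theorem:
M = 24 × 23 = 552
M1 = 23, M2 = 24
y1 = 23^(-1) mod 24 = 23
y2 = 24^(-1) mod 23 = 1
x = (15×23×23 + 6×24×1) mod 552 = 351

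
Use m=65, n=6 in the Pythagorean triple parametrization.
(4189, 780, 4261)

Euclid's formula: a = m² - n², b = 2mn, c = m² + n²
m = 65, n = 6
a = 65² - 6² = 4225 - 36 = 4189
b = 2 × 65 × 6 = 780
c = 65² + 6² = 4225 + 36 = 4261
Verification: 4189² + 780² = 17547721 + 608400 = 18156121 = 4261² ✓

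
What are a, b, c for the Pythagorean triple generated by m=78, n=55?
(3059, 8580, 9109)

Euclid's formula: a = m² - n², b = 2mn, c = m² + n²
m = 78, n = 55
a = 78² - 55² = 6084 - 3025 = 3059
b = 2 × 78 × 55 = 8580
c = 78² + 55² = 6084 + 3025 = 9109
Verification: 3059² + 8580² = 9357481 + 73616400 = 82973881 = 9109² ✓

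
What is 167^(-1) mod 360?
263

gcd(167, 360) = 1, so the inverse exists.
Extended Euclidean algorithm on (360, 167):
360 = 2 × 167 + 26  ⟹  26 = (1)·360 + (-2)·167
167 = 6 × 26 + 11  ⟹  11 = (-6)·360 + (13)·167
26 = 2 × 11 + 4  ⟹  4 = (13)·360 + (-28)·167
11 = 2 × 4 + 3  ⟹  3 = (-32)·360 + (69)·167
4 = 1 × 3 + 1  ⟹  1 = (45)·360 + (-97)·167
So (-97)·167 ≡ 1 (mod 360), i.e. 167^(-1) ≡ -97 ≡ 263 (mod 360).
Check: 167 × 263 = 43921 ≡ 1 (mod 360)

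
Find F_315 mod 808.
610

Matrix identity: Q^n = [[F_(n+1), F_n], [F_n, F_(n-1)]] with Q = [[1,1],[1,0]].
n = 315 = 100111011₂. Square-and-multiply, entries mod 808:
Q^1 = [[1,1],[1,0]]
Q^2 = (Q^1)² = [[2,1],[1,1]]
Q^4 = (Q^2)² = [[5,3],[3,2]]
Q^9 = (Q^4)²·Q = [[55,34],[34,21]]
Q^19 = (Q^9)²·Q = [[301,141],[141,160]]
Q^39 = (Q^19)²·Q = [[147,594],[594,361]]
Q^78 = (Q^39)² = [[341,368],[368,781]]
Q^157 = (Q^78)²·Q = [[425,417],[417,8]]
Q^315 = (Q^157)²·Q = [[179,610],[610,377]]
F_315 mod 808 = Q^315[0][1] = 610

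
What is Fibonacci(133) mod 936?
377

Matrix identity: Q^n = [[F_(n+1), F_n], [F_n, F_(n-1)]] with Q = [[1,1],[1,0]].
n = 133 = 10000101₂. Square-and-multiply, entries mod 936:
Q^1 = [[1,1],[1,0]]
Q^2 = (Q^1)² = [[2,1],[1,1]]
Q^4 = (Q^2)² = [[5,3],[3,2]]
Q^8 = (Q^4)² = [[34,21],[21,13]]
Q^16 = (Q^8)² = [[661,51],[51,610]]
Q^33 = (Q^16)²·Q = [[775,538],[538,237]]
Q^66 = (Q^33)² = [[869,640],[640,229]]
Q^133 = (Q^66)²·Q = [[161,377],[377,720]]
F_133 mod 936 = Q^133[0][1] = 377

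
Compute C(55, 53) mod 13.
3

Using Lucas' theorem:
Write n=55 and k=53 in base 13:
n in base 13: [4, 3]
k in base 13: [4, 1]
C(55,53) mod 13 = ∏ C(n_i, k_i) mod 13
Digit binomials (mod 13): C(4,4) = 1; C(3,1) = 3
Product: 1 × 3 = 3 ≡ 3 (mod 13)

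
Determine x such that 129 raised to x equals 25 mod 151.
16

Baby-step giant-step with step n = ⌈√151⌉ = 13.
Baby steps 129^j mod 151 (j:value) for j=0..12: 0:1, 1:129, 2:31, 3:73, 4:55, 5:149, 6:44, 7:89, 8:5, 9:41, 10:4, 11:63, 12:124.
Giant-step multiplier: 129^(-13) ≡ 129^(150-13) = 129^137 ≡ 15 (mod 151).
Giant steps γ_i = 25·15^i mod 151: γ_0=25, γ_1=73 (in table at j=3).
x = i·n + j = 1·13 + 3 = 16.
Check: 129^16 ≡ 25 (mod 151).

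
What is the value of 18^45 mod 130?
18

Repeated squaring. Binary of 45 = 101101.
18^1 ≡ 18 (mod 130); 18^2 ≡ 64 (mod 130); 18^4 ≡ 66 (mod 130); 18^8 ≡ 66 (mod 130); 18^16 ≡ 66 (mod 130); 18^32 ≡ 66 (mod 130)
18^45 = 18^1 × 18^4 × 18^8 × 18^32 ≡ 18 (mod 130)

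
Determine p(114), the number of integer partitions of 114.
952050665

p(n) counts ways to write n as a sum of positive integers (order ignored).
Euler's pentagonal recurrence: p(k) = p(k-1) + p(k-2) - p(k-5) - p(k-7) + p(k-12) + p(k-15) - ... (offsets j(3j∓1)/2, signs ++--, p(0)=1, p(<0)=0).
DP table for k = 0..113: p(0)=1, p(1)=1, p(2)=2, p(3)=3, p(4)=5, p(5)=7, p(6)=11, p(7)=15, p(8)=22, p(9)=30, p(10)=42, p(11)=56, p(12)=77, p(13)=101, p(14)=135, p(15)=176, p(16)=231, p(17)=297, p(18)=385, p(19)=490, p(20)=627, p(21)=792, p(22)=1002, p(23)=1255, p(24)=1575, p(25)=1958, p(26)=2436, p(27)=3010, p(28)=3718, p(29)=4565, p(30)=5604, p(31)=6842, p(32)=8349, p(33)=10143, p(34)=12310, p(35)=14883, p(36)=17977, p(37)=21637, p(38)=26015, p(39)=31185, p(40)=37338, p(41)=44583, p(42)=53174, p(43)=63261, p(44)=75175, p(45)=89134, p(46)=105558, p(47)=124754, p(48)=147273, p(49)=173525, p(50)=204226, p(51)=239943, p(52)=281589, p(53)=329931, p(54)=386155, p(55)=451276, p(56)=526823, p(57)=614154, p(58)=715220, p(59)=831820, p(60)=966467, p(61)=1121505, p(62)=1300156, p(63)=1505499, p(64)=1741630, p(65)=2012558, p(66)=2323520, p(67)=2679689, p(68)=3087735, p(69)=3554345, p(70)=4087968, p(71)=4697205, p(72)=5392783, p(73)=6185689, p(74)=7089500, p(75)=8118264, p(76)=9289091, p(77)=10619863, p(78)=12132164, p(79)=13848650, p(80)=15796476, p(81)=18004327, p(82)=20506255, p(83)=23338469, p(84)=26543660, p(85)=30167357, p(86)=34262962, p(87)=38887673, p(88)=44108109, p(89)=49995925, p(90)=56634173, p(91)=64112359, p(92)=72533807, p(93)=82010177, p(94)=92669720, p(95)=104651419, p(96)=118114304, p(97)=133230930, p(98)=150198136, p(99)=169229875, p(100)=190569292, p(101)=214481126, p(102)=241265379, p(103)=271248950, p(104)=304801365, p(105)=342325709, p(106)=384276336, p(107)=431149389, p(108)=483502844, p(109)=541946240, p(110)=607163746, p(111)=679903203, p(112)=761002156, p(113)=851376628.
Final step: p(114) = p(113) + p(112) - p(109) - p(107) + p(102) + p(99) - p(92) - p(88) + p(79) + p(74) - p(63) - p(57) + p(44) + p(37) - p(22) - p(14)
= 851376628 + 761002156 - 541946240 - 431149389 + 241265379 + 169229875 - 72533807 - 44108109 + 13848650 + 7089500 - 1505499 - 614154 + 75175 + 21637 - 1002 - 135
= 952050665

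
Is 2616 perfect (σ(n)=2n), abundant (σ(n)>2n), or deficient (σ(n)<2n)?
abundant

Proper divisors of 2616: sum = 1 + 2 + 3 + 4 + 6 + 8 + 12 + 24 + 109 + 218 + 327 + 436 + 654 + 872 + 1308 = 3984
Since 3984 > 2616, 2616 is abundant.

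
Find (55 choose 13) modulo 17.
0

Using Lucas' theorem:
Write n=55 and k=13 in base 17:
n in base 17: [3, 4]
k in base 17: [0, 13]
C(55,13) mod 17 = ∏ C(n_i, k_i) mod 17
Digit binomials (mod 17): C(3,0) = 1; C(4,13) = 0 (k_i > n_i)
Product: 1 × 0 = 0 ≡ 0 (mod 17)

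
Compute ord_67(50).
66

67 is prime, so ord(50) divides φ(67) = 66.
Divisors of 66: 1, 2, 3, 6, 11, 22, 33, 66.
Repeated squaring: 50^1 ≡ 50, 50^2 ≡ 21, 50^4 ≡ 39, 50^8 ≡ 47, 50^16 ≡ 65, 50^32 ≡ 4, 50^64 ≡ 16 (mod 67).
Test 50^d mod 67 for each divisor d in increasing order:
50^1 ≡ 50
50^2 ≡ 21
50^3 = 50^2·50^1 ≡ 45
50^6 = 50^4·50^2 ≡ 15
50^11 = 50^8·50^2·50^1 ≡ 38
50^22 = 50^16·50^4·50^2 ≡ 37
50^33 = 50^32·50^1 ≡ 66
50^66 = 50^64·50^2 ≡ 1  ← first divisor giving 1
The order is 66.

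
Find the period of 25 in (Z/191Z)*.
19

191 is prime, so ord(25) divides φ(191) = 190.
Divisors of 190: 1, 2, 5, 10, 19, 38, 95, 190.
Repeated squaring: 25^1 ≡ 25, 25^2 ≡ 52, 25^4 ≡ 30, 25^8 ≡ 136, 25^16 ≡ 160, 25^32 ≡ 6, 25^64 ≡ 36, 25^128 ≡ 150 (mod 191).
Test 25^d mod 191 for each divisor d in increasing order:
25^1 ≡ 25
25^2 ≡ 52
25^5 = 25^4·25^1 ≡ 177
25^10 = 25^8·25^2 ≡ 5
25^19 = 25^16·25^2·25^1 ≡ 1  ← first divisor giving 1
The order is 19.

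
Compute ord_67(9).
11

67 is prime, so ord(9) divides φ(67) = 66.
Divisors of 66: 1, 2, 3, 6, 11, 22, 33, 66.
Repeated squaring: 9^1 ≡ 9, 9^2 ≡ 14, 9^4 ≡ 62, 9^8 ≡ 25, 9^16 ≡ 22, 9^32 ≡ 15, 9^64 ≡ 24 (mod 67).
Test 9^d mod 67 for each divisor d in increasing order:
9^1 ≡ 9
9^2 ≡ 14
9^3 = 9^2·9^1 ≡ 59
9^6 = 9^4·9^2 ≡ 64
9^11 = 9^8·9^2·9^1 ≡ 1  ← first divisor giving 1
The order is 11.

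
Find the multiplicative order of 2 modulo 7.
3

7 is prime, so ord(2) divides φ(7) = 6.
Divisors of 6: 1, 2, 3, 6.
Repeated squaring: 2^1 ≡ 2, 2^2 ≡ 4, 2^4 ≡ 2 (mod 7).
Test 2^d mod 7 for each divisor d in increasing order:
2^1 ≡ 2
2^2 ≡ 4
2^3 = 2^2·2^1 ≡ 1  ← first divisor giving 1
The order is 3.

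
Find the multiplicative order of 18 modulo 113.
8

113 is prime, so ord(18) divides φ(113) = 112.
Divisors of 112: 1, 2, 4, 7, 8, 14, 16, 28, 56, 112.
Repeated squaring: 18^1 ≡ 18, 18^2 ≡ 98, 18^4 ≡ 112, 18^8 ≡ 1, 18^16 ≡ 1, 18^32 ≡ 1, 18^64 ≡ 1 (mod 113).
Test 18^d mod 113 for each divisor d in increasing order:
18^1 ≡ 18
18^2 ≡ 98
18^4 ≡ 112
18^7 = 18^4·18^2·18^1 ≡ 44
18^8 ≡ 1  ← first divisor giving 1
The order is 8.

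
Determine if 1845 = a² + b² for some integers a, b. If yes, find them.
9² + 42² (a=9, b=42)

Factorization: 1845 = 3^2 × 5 × 41
By Fermat: n is sum of two squares iff every prime p ≡ 3 (mod 4) appears to even power.
All primes ≡ 3 (mod 4) appear to even power.
Search a = 0, 1, 2, … for 1845 - a² a perfect square: first hit at a = 9: 1845 - 81 = 1764 = 42².
1845 = 9² + 42² = 81 + 1764 ✓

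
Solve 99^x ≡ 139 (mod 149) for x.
9

Baby-step giant-step with step n = ⌈√149⌉ = 13.
Baby steps 99^j mod 149 (j:value) for j=0..12: 0:1, 1:99, 2:116, 3:11, 4:46, 5:84, 6:121, 7:59, 8:30, 9:139, 10:53, 11:32, 12:39.
h = 139 is already in the table at j=9, so x = 9.
Check: 99^9 ≡ 139 (mod 149).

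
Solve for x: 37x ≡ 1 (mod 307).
83

gcd(37, 307) = 1, so the inverse exists.
Extended Euclidean algorithm on (307, 37):
307 = 8 × 37 + 11  ⟹  11 = (1)·307 + (-8)·37
37 = 3 × 11 + 4  ⟹  4 = (-3)·307 + (25)·37
11 = 2 × 4 + 3  ⟹  3 = (7)·307 + (-58)·37
4 = 1 × 3 + 1  ⟹  1 = (-10)·307 + (83)·37
So (83)·37 ≡ 1 (mod 307), i.e. 37^(-1) ≡ 83 (mod 307).
Check: 37 × 83 = 3071 ≡ 1 (mod 307)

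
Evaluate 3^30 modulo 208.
105

Repeated squaring. Binary of 30 = 11110.
3^1 ≡ 3 (mod 208); 3^2 ≡ 9 (mod 208); 3^4 ≡ 81 (mod 208); 3^8 ≡ 113 (mod 208); 3^16 ≡ 81 (mod 208)
3^30 = 3^2 × 3^4 × 3^8 × 3^16 ≡ 105 (mod 208)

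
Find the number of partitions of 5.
7

p(n) counts ways to write n as a sum of positive integers (order ignored).
Examples: 5; 4 + 1; 3 + 2; 3 + 1 + 1; 2 + 2 + 1; ... (7 total)
p(5) = 7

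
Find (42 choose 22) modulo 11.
3

Using Lucas' theorem:
Write n=42 and k=22 in base 11:
n in base 11: [3, 9]
k in base 11: [2, 0]
C(42,22) mod 11 = ∏ C(n_i, k_i) mod 11
Digit binomials (mod 11): C(3,2) = 3; C(9,0) = 1
Product: 3 × 1 = 3 ≡ 3 (mod 11)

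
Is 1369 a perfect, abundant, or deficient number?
deficient

Proper divisors of 1369: sum = 1 + 37 = 38
Since 38 < 1369, 1369 is deficient.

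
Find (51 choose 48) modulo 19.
1

Using Lucas' theorem:
Write n=51 and k=48 in base 19:
n in base 19: [2, 13]
k in base 19: [2, 10]
C(51,48) mod 19 = ∏ C(n_i, k_i) mod 19
Digit binomials (mod 19): C(2,2) = 1; C(13,10) = 286 ≡ 1
Product: 1 × 1 = 1 ≡ 1 (mod 19)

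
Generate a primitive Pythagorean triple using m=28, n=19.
(423, 1064, 1145)

Euclid's formula: a = m² - n², b = 2mn, c = m² + n²
m = 28, n = 19
a = 28² - 19² = 784 - 361 = 423
b = 2 × 28 × 19 = 1064
c = 28² + 19² = 784 + 361 = 1145
Verification: 423² + 1064² = 178929 + 1132096 = 1311025 = 1145² ✓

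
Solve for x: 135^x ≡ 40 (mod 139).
79

Baby-step giant-step with step n = ⌈√139⌉ = 12.
Baby steps 135^j mod 139 (j:value) for j=0..11: 0:1, 1:135, 2:16, 3:75, 4:117, 5:88, 6:65, 7:18, 8:67, 9:10, 10:99, 11:21.
Giant-step multiplier: 135^(-12) ≡ 135^(138-12) = 135^126 ≡ 91 (mod 139).
Giant steps γ_i = 40·91^i mod 139: γ_0=40, γ_1=26, γ_2=3, γ_3=134, γ_4=101, γ_5=17, γ_6=18 (in table at j=7).
x = i·n + j = 6·12 + 7 = 79.
Check: 135^79 ≡ 40 (mod 139).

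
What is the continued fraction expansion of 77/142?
[0; 1, 1, 5, 2, 2, 2]

Euclidean algorithm steps:
77 = 0 × 142 + 77
142 = 1 × 77 + 65
77 = 1 × 65 + 12
65 = 5 × 12 + 5
12 = 2 × 5 + 2
5 = 2 × 2 + 1
2 = 2 × 1 + 0
Continued fraction: [0; 1, 1, 5, 2, 2, 2]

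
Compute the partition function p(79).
13848650

p(n) counts ways to write n as a sum of positive integers (order ignored).
Euler's pentagonal recurrence: p(k) = p(k-1) + p(k-2) - p(k-5) - p(k-7) + p(k-12) + p(k-15) - ... (offsets j(3j∓1)/2, signs ++--, p(0)=1, p(<0)=0).
DP table for k = 0..78: p(0)=1, p(1)=1, p(2)=2, p(3)=3, p(4)=5, p(5)=7, p(6)=11, p(7)=15, p(8)=22, p(9)=30, p(10)=42, p(11)=56, p(12)=77, p(13)=101, p(14)=135, p(15)=176, p(16)=231, p(17)=297, p(18)=385, p(19)=490, p(20)=627, p(21)=792, p(22)=1002, p(23)=1255, p(24)=1575, p(25)=1958, p(26)=2436, p(27)=3010, p(28)=3718, p(29)=4565, p(30)=5604, p(31)=6842, p(32)=8349, p(33)=10143, p(34)=12310, p(35)=14883, p(36)=17977, p(37)=21637, p(38)=26015, p(39)=31185, p(40)=37338, p(41)=44583, p(42)=53174, p(43)=63261, p(44)=75175, p(45)=89134, p(46)=105558, p(47)=124754, p(48)=147273, p(49)=173525, p(50)=204226, p(51)=239943, p(52)=281589, p(53)=329931, p(54)=386155, p(55)=451276, p(56)=526823, p(57)=614154, p(58)=715220, p(59)=831820, p(60)=966467, p(61)=1121505, p(62)=1300156, p(63)=1505499, p(64)=1741630, p(65)=2012558, p(66)=2323520, p(67)=2679689, p(68)=3087735, p(69)=3554345, p(70)=4087968, p(71)=4697205, p(72)=5392783, p(73)=6185689, p(74)=7089500, p(75)=8118264, p(76)=9289091, p(77)=10619863, p(78)=12132164.
Final step: p(79) = p(78) + p(77) - p(74) - p(72) + p(67) + p(64) - p(57) - p(53) + p(44) + p(39) - p(28) - p(22) + p(9) + p(2)
= 12132164 + 10619863 - 7089500 - 5392783 + 2679689 + 1741630 - 614154 - 329931 + 75175 + 31185 - 3718 - 1002 + 30 + 2
= 13848650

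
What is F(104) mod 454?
223

Matrix identity: Q^n = [[F_(n+1), F_n], [F_n, F_(n-1)]] with Q = [[1,1],[1,0]].
n = 104 = 1101000₂. Square-and-multiply, entries mod 454:
Q^1 = [[1,1],[1,0]]
Q^3 = (Q^1)²·Q = [[3,2],[2,1]]
Q^6 = (Q^3)² = [[13,8],[8,5]]
Q^13 = (Q^6)²·Q = [[377,233],[233,144]]
Q^26 = (Q^13)² = [[290,175],[175,115]]
Q^52 = (Q^26)² = [[317,51],[51,266]]
Q^104 = (Q^52)² = [[32,223],[223,263]]
F_104 mod 454 = Q^104[0][1] = 223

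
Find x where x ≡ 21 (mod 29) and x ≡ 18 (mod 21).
543

Using Chinese Remainder Theorem:
M = 29 × 21 = 609
M1 = 21, M2 = 29
y1 = 21^(-1) mod 29 = 18
y2 = 29^(-1) mod 21 = 8
x = (21×21×18 + 18×29×8) mod 609 = 543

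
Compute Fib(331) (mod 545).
449

Matrix identity: Q^n = [[F_(n+1), F_n], [F_n, F_(n-1)]] with Q = [[1,1],[1,0]].
n = 331 = 101001011₂. Square-and-multiply, entries mod 545:
Q^1 = [[1,1],[1,0]]
Q^2 = (Q^1)² = [[2,1],[1,1]]
Q^5 = (Q^2)²·Q = [[8,5],[5,3]]
Q^10 = (Q^5)² = [[89,55],[55,34]]
Q^20 = (Q^10)² = [[46,225],[225,366]]
Q^41 = (Q^20)²·Q = [[471,421],[421,50]]
Q^82 = (Q^41)² = [[142,251],[251,436]]
Q^165 = (Q^82)²·Q = [[433,325],[325,108]]
Q^331 = (Q^165)²·Q = [[239,449],[449,335]]
F_331 mod 545 = Q^331[0][1] = 449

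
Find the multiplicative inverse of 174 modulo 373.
358

gcd(174, 373) = 1, so the inverse exists.
Extended Euclidean algorithm on (373, 174):
373 = 2 × 174 + 25  ⟹  25 = (1)·373 + (-2)·174
174 = 6 × 25 + 24  ⟹  24 = (-6)·373 + (13)·174
25 = 1 × 24 + 1  ⟹  1 = (7)·373 + (-15)·174
So (-15)·174 ≡ 1 (mod 373), i.e. 174^(-1) ≡ -15 ≡ 358 (mod 373).
Check: 174 × 358 = 62292 ≡ 1 (mod 373)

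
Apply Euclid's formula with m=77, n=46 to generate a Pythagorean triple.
(3813, 7084, 8045)

Euclid's formula: a = m² - n², b = 2mn, c = m² + n²
m = 77, n = 46
a = 77² - 46² = 5929 - 2116 = 3813
b = 2 × 77 × 46 = 7084
c = 77² + 46² = 5929 + 2116 = 8045
Verification: 3813² + 7084² = 14538969 + 50183056 = 64722025 = 8045² ✓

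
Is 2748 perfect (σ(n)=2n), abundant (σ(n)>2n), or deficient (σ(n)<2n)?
abundant

Proper divisors of 2748: sum = 1 + 2 + 3 + 4 + 6 + 12 + 229 + 458 + 687 + 916 + 1374 = 3692
Since 3692 > 2748, 2748 is abundant.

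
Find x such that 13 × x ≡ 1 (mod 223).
103

gcd(13, 223) = 1, so the inverse exists.
Extended Euclidean algorithm on (223, 13):
223 = 17 × 13 + 2  ⟹  2 = (1)·223 + (-17)·13
13 = 6 × 2 + 1  ⟹  1 = (-6)·223 + (103)·13
So (103)·13 ≡ 1 (mod 223), i.e. 13^(-1) ≡ 103 (mod 223).
Check: 13 × 103 = 1339 ≡ 1 (mod 223)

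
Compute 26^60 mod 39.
13

Repeated squaring. Binary of 60 = 111100.
26^1 ≡ 26 (mod 39); 26^2 ≡ 13 (mod 39); 26^4 ≡ 13 (mod 39); 26^8 ≡ 13 (mod 39); 26^16 ≡ 13 (mod 39); 26^32 ≡ 13 (mod 39)
26^60 = 26^4 × 26^8 × 26^16 × 26^32 ≡ 13 (mod 39)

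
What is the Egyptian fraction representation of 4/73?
1/19 + 1/463 + 1/321091 + 1/206198539471

Greedy algorithm:
4/73: ceiling(73/4) = 19, use 1/19
3/1387: ceiling(1387/3) = 463, use 1/463
2/642181: ceiling(642181/2) = 321091, use 1/321091
1/206198539471: ceiling(206198539471/1) = 206198539471, use 1/206198539471
Result: 4/73 = 1/19 + 1/463 + 1/321091 + 1/206198539471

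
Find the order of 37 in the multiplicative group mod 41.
5

41 is prime, so ord(37) divides φ(41) = 40.
Divisors of 40: 1, 2, 4, 5, 8, 10, 20, 40.
Repeated squaring: 37^1 ≡ 37, 37^2 ≡ 16, 37^4 ≡ 10, 37^8 ≡ 18, 37^16 ≡ 37, 37^32 ≡ 16 (mod 41).
Test 37^d mod 41 for each divisor d in increasing order:
37^1 ≡ 37
37^2 ≡ 16
37^4 ≡ 10
37^5 = 37^4·37^1 ≡ 1  ← first divisor giving 1
The order is 5.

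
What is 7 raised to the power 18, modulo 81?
28

Repeated squaring. Binary of 18 = 10010.
7^1 ≡ 7 (mod 81); 7^2 ≡ 49 (mod 81); 7^4 ≡ 52 (mod 81); 7^8 ≡ 31 (mod 81); 7^16 ≡ 70 (mod 81)
7^18 = 7^2 × 7^16 ≡ 28 (mod 81)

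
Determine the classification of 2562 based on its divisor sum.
abundant

Proper divisors of 2562: sum = 1 + 2 + 3 + 6 + 7 + 14 + 21 + 42 + 61 + 122 + 183 + 366 + 427 + 854 + 1281 = 3390
Since 3390 > 2562, 2562 is abundant.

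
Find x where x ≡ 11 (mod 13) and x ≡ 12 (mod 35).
362

Using Chinese Remainder Theorem:
M = 13 × 35 = 455
M1 = 35, M2 = 13
y1 = 35^(-1) mod 13 = 3
y2 = 13^(-1) mod 35 = 27
x = (11×35×3 + 12×13×27) mod 455 = 362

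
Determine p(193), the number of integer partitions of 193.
2168627105469

p(n) counts ways to write n as a sum of positive integers (order ignored).
Euler's pentagonal recurrence: p(k) = p(k-1) + p(k-2) - p(k-5) - p(k-7) + p(k-12) + p(k-15) - ... (offsets j(3j∓1)/2, signs ++--, p(0)=1, p(<0)=0).
DP table for k = 0..192: p(0)=1, p(1)=1, p(2)=2, p(3)=3, p(4)=5, p(5)=7, p(6)=11, p(7)=15, p(8)=22, p(9)=30, p(10)=42, p(11)=56, p(12)=77, p(13)=101, p(14)=135, p(15)=176, p(16)=231, p(17)=297, p(18)=385, p(19)=490, p(20)=627, p(21)=792, p(22)=1002, p(23)=1255, p(24)=1575, p(25)=1958, p(26)=2436, p(27)=3010, p(28)=3718, p(29)=4565, p(30)=5604, p(31)=6842, p(32)=8349, p(33)=10143, p(34)=12310, p(35)=14883, p(36)=17977, p(37)=21637, p(38)=26015, p(39)=31185, p(40)=37338, p(41)=44583, p(42)=53174, p(43)=63261, p(44)=75175, p(45)=89134, p(46)=105558, p(47)=124754, p(48)=147273, p(49)=173525, p(50)=204226, p(51)=239943, p(52)=281589, p(53)=329931, p(54)=386155, p(55)=451276, p(56)=526823, p(57)=614154, p(58)=715220, p(59)=831820, p(60)=966467, p(61)=1121505, p(62)=1300156, p(63)=1505499, p(64)=1741630, p(65)=2012558, p(66)=2323520, p(67)=2679689, p(68)=3087735, p(69)=3554345, p(70)=4087968, p(71)=4697205, p(72)=5392783, p(73)=6185689, p(74)=7089500, p(75)=8118264, p(76)=9289091, p(77)=10619863, p(78)=12132164, p(79)=13848650, p(80)=15796476, p(81)=18004327, p(82)=20506255, p(83)=23338469, p(84)=26543660, p(85)=30167357, p(86)=34262962, p(87)=38887673, p(88)=44108109, p(89)=49995925, p(90)=56634173, p(91)=64112359, p(92)=72533807, p(93)=82010177, p(94)=92669720, p(95)=104651419, p(96)=118114304, p(97)=133230930, p(98)=150198136, p(99)=169229875, p(100)=190569292, p(101)=214481126, p(102)=241265379, p(103)=271248950, p(104)=304801365, p(105)=342325709, p(106)=384276336, p(107)=431149389, p(108)=483502844, p(109)=541946240, p(110)=607163746, p(111)=679903203, p(112)=761002156, p(113)=851376628, p(114)=952050665, p(115)=1064144451, p(116)=1188908248, p(117)=1327710076, p(118)=1482074143, p(119)=1653668665, p(120)=1844349560, p(121)=2056148051, p(122)=2291320912, p(123)=2552338241, p(124)=2841940500, p(125)=3163127352, p(126)=3519222692, p(127)=3913864295, p(128)=4351078600, p(129)=4835271870, p(130)=5371315400, p(131)=5964539504, p(132)=6620830889, p(133)=7346629512, p(134)=8149040695, p(135)=9035836076, p(136)=10015581680, p(137)=11097645016, p(138)=12292341831, p(139)=13610949895, p(140)=15065878135, p(141)=16670689208, p(142)=18440293320, p(143)=20390982757, p(144)=22540654445, p(145)=24908858009, p(146)=27517052599, p(147)=30388671978, p(148)=33549419497, p(149)=37027355200, p(150)=40853235313, p(151)=45060624582, p(152)=49686288421, p(153)=54770336324, p(154)=60356673280, p(155)=66493182097, p(156)=73232243759, p(157)=80630964769, p(158)=88751778802, p(159)=97662728555, p(160)=107438159466, p(161)=118159068427, p(162)=129913904637, p(163)=142798995930, p(164)=156919475295, p(165)=172389800255, p(166)=189334822579, p(167)=207890420102, p(168)=228204732751, p(169)=250438925115, p(170)=274768617130, p(171)=301384802048, p(172)=330495499613, p(173)=362326859895, p(174)=397125074750, p(175)=435157697830, p(176)=476715857290, p(177)=522115831195, p(178)=571701605655, p(179)=625846753120, p(180)=684957390936, p(181)=749474411781, p(182)=819876908323, p(183)=896684817527, p(184)=980462880430, p(185)=1071823774337, p(186)=1171432692373, p(187)=1280011042268, p(188)=1398341745571, p(189)=1527273599625, p(190)=1667727404093, p(191)=1820701100652, p(192)=1987276856363.
Final step: p(193) = p(192) + p(191) - p(188) - p(186) + p(181) + p(178) - p(171) - p(167) + p(158) + p(153) - p(142) - p(136) + p(123) + p(116) - p(101) - p(93) + p(76) + p(67) - p(48) - p(38) + p(17) + p(6)
= 1987276856363 + 1820701100652 - 1398341745571 - 1171432692373 + 749474411781 + 571701605655 - 301384802048 - 207890420102 + 88751778802 + 54770336324 - 18440293320 - 10015581680 + 2552338241 + 1188908248 - 214481126 - 82010177 + 9289091 + 2679689 - 147273 - 26015 + 297 + 11
= 2168627105469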